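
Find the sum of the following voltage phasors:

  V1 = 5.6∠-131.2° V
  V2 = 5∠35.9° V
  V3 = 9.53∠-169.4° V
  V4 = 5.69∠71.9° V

Step 1 — Convert each phasor to rectangular form:
  V1 = 5.6·(cos(-131.2°) + j·sin(-131.2°)) = -3.689 - j4.214 V
  V2 = 5·(cos(35.9°) + j·sin(35.9°)) = 4.05 + j2.932 V
  V3 = 9.53·(cos(-169.4°) + j·sin(-169.4°)) = -9.367 - j1.753 V
  V4 = 5.69·(cos(71.9°) + j·sin(71.9°)) = 1.768 + j5.408 V
Step 2 — Sum components: V_total = -7.238 + j2.374 V.
Step 3 — Convert to polar: |V_total| = 7.617 V, ∠V_total = 161.8°.

V_total = 7.617∠161.8° V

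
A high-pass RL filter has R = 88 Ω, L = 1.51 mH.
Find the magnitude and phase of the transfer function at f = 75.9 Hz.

Step 1 — Angular frequency: ω = 2π·75.9 = 476.9 rad/s.
Step 2 — Transfer function: H(jω) = jωL/(R + jωL).
Step 3 — Numerator jωL = j·0.7201; denominator R + jωL = 88 + j0.7201.
Step 4 — H = 6.696e-05 + j0.008183.
Step 5 — Magnitude: |H| = 0.008183 (-41.7 dB); phase: φ = 89.5°.

|H| = 0.008183 (-41.7 dB), φ = 89.5°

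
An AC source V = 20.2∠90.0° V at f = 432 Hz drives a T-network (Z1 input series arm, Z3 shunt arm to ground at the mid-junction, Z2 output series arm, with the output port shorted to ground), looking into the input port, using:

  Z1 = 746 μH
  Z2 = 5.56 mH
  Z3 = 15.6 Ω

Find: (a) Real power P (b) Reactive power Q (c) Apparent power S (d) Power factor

Step 1 — Angular frequency: ω = 2π·f = 2π·432 = 2714 rad/s.
Step 2 — Component impedances:
  Z1: Z = jωL = j·2714·0.000746 = 0 + j2.025 Ω
  Z2: Z = jωL = j·2714·0.00556 = 0 + j15.09 Ω
  Z3: Z = R = 15.6 Ω
Step 3 — With the output port shorted to ground, the output series arm Z2 runs from the junction to ground; the shunt arm Z3 also runs from the junction to ground. They appear in parallel: Z3 || Z2 = 7.542 + j7.796 Ω.
Step 4 — Series with input arm Z1: Z_in = Z1 + (Z3 || Z2) = 7.542 + j9.821 Ω = 12.38∠52.5° Ω.
Step 5 — Source phasor: V = 20.2∠90.0° V = 0 + j20.2 V.
Step 6 — Current: I = V / Z = 1.294 + j0.9936 A = 1.631∠37.5° A.
Step 7 — Complex power: S = V·I* = 20.07 + j26.14 VA.
Step 8 — Real power: P = Re(S) = 20.07 W.
Step 9 — Reactive power: Q = Im(S) = 26.14 VAR.
Step 10 — Apparent power: |S| = 32.95 VA.
Step 11 — Power factor: PF = P/|S| = 0.6091 (lagging).

(a) P = 20.07 W  (b) Q = 26.14 VAR  (c) S = 32.95 VA  (d) PF = 0.6091 (lagging)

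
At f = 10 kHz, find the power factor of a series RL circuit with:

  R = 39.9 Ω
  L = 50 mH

Step 1 — Angular frequency: ω = 2π·f = 2π·1e+04 = 6.283e+04 rad/s.
Step 2 — Component impedances:
  R: Z = R = 39.9 Ω
  L: Z = jωL = j·6.283e+04·0.05 = 0 + j3142 Ω
Step 3 — Series combination: Z_total = R + L = 39.9 + j3142 Ω = 3142∠89.3° Ω.
Step 4 — Power factor: PF = cos(φ) = Re(Z)/|Z| = 39.9/3142 = 0.0127.
Step 5 — Type: Im(Z) = 3142 ⇒ lagging (phase φ = 89.3°).

PF = 0.0127 (lagging, φ = 89.3°)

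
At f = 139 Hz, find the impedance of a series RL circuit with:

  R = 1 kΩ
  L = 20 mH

Step 1 — Angular frequency: ω = 2π·f = 2π·139 = 873.4 rad/s.
Step 2 — Component impedances:
  R: Z = R = 1000 Ω
  L: Z = jωL = j·873.4·0.02 = 0 + j17.47 Ω
Step 3 — Series combination: Z_total = R + L = 1000 + j17.47 Ω = 1000∠1.0° Ω.

Z = 1000 + j17.47 Ω = 1000∠1.0° Ω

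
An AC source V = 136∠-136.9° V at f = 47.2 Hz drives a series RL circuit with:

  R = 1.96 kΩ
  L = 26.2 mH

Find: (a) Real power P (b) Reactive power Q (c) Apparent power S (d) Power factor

Step 1 — Angular frequency: ω = 2π·f = 2π·47.2 = 296.6 rad/s.
Step 2 — Component impedances:
  R: Z = R = 1960 Ω
  L: Z = jωL = j·296.6·0.0262 = 0 + j7.77 Ω
Step 3 — Series combination: Z_total = R + L = 1960 + j7.77 Ω = 1960∠0.2° Ω.
Step 4 — Source phasor: V = 136∠-136.9° V = -99.3 - j92.93 V.
Step 5 — Current: I = V / Z = -0.05085 - j0.04721 A = 0.06939∠-137.1° A.
Step 6 — Complex power: S = V·I* = 9.437 + j0.03741 VA.
Step 7 — Real power: P = Re(S) = 9.437 W.
Step 8 — Reactive power: Q = Im(S) = 0.03741 VAR.
Step 9 — Apparent power: |S| = 9.437 VA.
Step 10 — Power factor: PF = P/|S| = 1 (lagging).

(a) P = 9.437 W  (b) Q = 0.03741 VAR  (c) S = 9.437 VA  (d) PF = 1 (lagging)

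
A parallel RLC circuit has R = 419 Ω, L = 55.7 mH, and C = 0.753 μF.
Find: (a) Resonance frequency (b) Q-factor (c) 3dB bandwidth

Step 1 — Resonance: ω₀ = 1/√(LC) = 1/√(0.0557·7.53e-07) = 4883 rad/s.
Step 2 — f₀ = ω₀/(2π) = 777.1 Hz.
Step 3 — Parallel Q: Q = R/(ω₀L) = 419/(4883·0.0557) = 1.541.
Step 4 — Bandwidth: Δω = ω₀/Q = 3170 rad/s; BW = Δω/(2π) = 504.4 Hz.

(a) f₀ = 777.1 Hz  (b) Q = 1.541  (c) BW = 504.4 Hz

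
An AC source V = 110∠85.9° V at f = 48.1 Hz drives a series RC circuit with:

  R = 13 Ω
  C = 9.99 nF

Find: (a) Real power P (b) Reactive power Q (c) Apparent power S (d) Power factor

Step 1 — Angular frequency: ω = 2π·f = 2π·48.1 = 302.2 rad/s.
Step 2 — Component impedances:
  R: Z = R = 13 Ω
  C: Z = 1/(jωC) = -j/(ω·C) = 0 - j3.312e+05 Ω
Step 3 — Series combination: Z_total = R + C = 13 - j3.312e+05 Ω = 3.312e+05∠-90.0° Ω.
Step 4 — Source phasor: V = 110∠85.9° V = 7.865 + j109.7 V.
Step 5 — Current: I = V / Z = -0.0003313 + j2.376e-05 A = 0.0003321∠175.9° A.
Step 6 — Complex power: S = V·I* = 1.434e-06 - j0.03653 VA.
Step 7 — Real power: P = Re(S) = 1.434e-06 W.
Step 8 — Reactive power: Q = Im(S) = -0.03653 VAR.
Step 9 — Apparent power: |S| = 0.03653 VA.
Step 10 — Power factor: PF = P/|S| = 3.925e-05 (leading).

(a) P = 1.434e-06 W  (b) Q = -0.03653 VAR  (c) S = 0.03653 VA  (d) PF = 3.925e-05 (leading)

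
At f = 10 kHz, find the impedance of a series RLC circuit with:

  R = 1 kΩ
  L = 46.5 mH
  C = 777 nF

Step 1 — Angular frequency: ω = 2π·f = 2π·1e+04 = 6.283e+04 rad/s.
Step 2 — Component impedances:
  R: Z = R = 1000 Ω
  L: Z = jωL = j·6.283e+04·0.0465 = 0 + j2922 Ω
  C: Z = 1/(jωC) = -j/(ω·C) = 0 - j20.48 Ω
Step 3 — Series combination: Z_total = R + L + C = 1000 + j2901 Ω = 3069∠71.0° Ω.

Z = 1000 + j2901 Ω = 3069∠71.0° Ω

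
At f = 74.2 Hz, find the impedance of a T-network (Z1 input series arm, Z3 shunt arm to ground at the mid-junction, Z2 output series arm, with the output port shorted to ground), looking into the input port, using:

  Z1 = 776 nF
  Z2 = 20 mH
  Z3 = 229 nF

Step 1 — Angular frequency: ω = 2π·f = 2π·74.2 = 466.2 rad/s.
Step 2 — Component impedances:
  Z1: Z = 1/(jωC) = -j/(ω·C) = 0 - j2764 Ω
  Z2: Z = jωL = j·466.2·0.02 = 0 + j9.324 Ω
  Z3: Z = 1/(jωC) = -j/(ω·C) = 0 - j9367 Ω
Step 3 — With the output port shorted to ground, the output series arm Z2 runs from the junction to ground; the shunt arm Z3 also runs from the junction to ground. They appear in parallel: Z3 || Z2 = 0 + j9.334 Ω.
Step 4 — Series with input arm Z1: Z_in = Z1 + (Z3 || Z2) = 0 - j2755 Ω = 2755∠-90.0° Ω.

Z = 0 - j2755 Ω = 2755∠-90.0° Ω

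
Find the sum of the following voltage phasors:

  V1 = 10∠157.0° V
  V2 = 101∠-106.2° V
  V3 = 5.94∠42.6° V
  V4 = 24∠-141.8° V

Step 1 — Convert each phasor to rectangular form:
  V1 = 10·(cos(157.0°) + j·sin(157.0°)) = -9.205 + j3.907 V
  V2 = 101·(cos(-106.2°) + j·sin(-106.2°)) = -28.18 - j96.99 V
  V3 = 5.94·(cos(42.6°) + j·sin(42.6°)) = 4.372 + j4.021 V
  V4 = 24·(cos(-141.8°) + j·sin(-141.8°)) = -18.86 - j14.84 V
Step 2 — Sum components: V_total = -51.87 - j103.9 V.
Step 3 — Convert to polar: |V_total| = 116.1 V, ∠V_total = -116.5°.

V_total = 116.1∠-116.5° V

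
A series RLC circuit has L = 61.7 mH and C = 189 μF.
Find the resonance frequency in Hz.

Step 1 — Resonance condition Im(Z)=0 gives ω₀ = 1/√(LC).
Step 2 — ω₀ = 1/√(0.0617·0.000189) = 292.8 rad/s.
Step 3 — f₀ = ω₀/(2π) = 46.61 Hz.

f₀ = 46.61 Hz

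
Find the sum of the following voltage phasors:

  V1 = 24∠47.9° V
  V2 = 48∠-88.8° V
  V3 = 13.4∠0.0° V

Step 1 — Convert each phasor to rectangular form:
  V1 = 24·(cos(47.9°) + j·sin(47.9°)) = 16.09 + j17.81 V
  V2 = 48·(cos(-88.8°) + j·sin(-88.8°)) = 1.005 - j47.99 V
  V3 = 13.4·(cos(0.0°) + j·sin(0.0°)) = 13.4 V
Step 2 — Sum components: V_total = 30.5 - j30.18 V.
Step 3 — Convert to polar: |V_total| = 42.91 V, ∠V_total = -44.7°.

V_total = 42.91∠-44.7° V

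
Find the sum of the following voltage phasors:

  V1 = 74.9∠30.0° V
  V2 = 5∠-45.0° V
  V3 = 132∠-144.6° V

Step 1 — Convert each phasor to rectangular form:
  V1 = 74.9·(cos(30.0°) + j·sin(30.0°)) = 64.87 + j37.45 V
  V2 = 5·(cos(-45.0°) + j·sin(-45.0°)) = 3.536 - j3.536 V
  V3 = 132·(cos(-144.6°) + j·sin(-144.6°)) = -107.6 - j76.47 V
Step 2 — Sum components: V_total = -39.2 - j42.55 V.
Step 3 — Convert to polar: |V_total| = 57.85 V, ∠V_total = -132.7°.

V_total = 57.85∠-132.7° V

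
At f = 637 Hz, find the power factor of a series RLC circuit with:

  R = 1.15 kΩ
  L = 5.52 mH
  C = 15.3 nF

Step 1 — Angular frequency: ω = 2π·f = 2π·637 = 4002 rad/s.
Step 2 — Component impedances:
  R: Z = R = 1150 Ω
  L: Z = jωL = j·4002·0.00552 = 0 + j22.09 Ω
  C: Z = 1/(jωC) = -j/(ω·C) = 0 - j1.633e+04 Ω
Step 3 — Series combination: Z_total = R + L + C = 1150 - j1.631e+04 Ω = 1.635e+04∠-86.0° Ω.
Step 4 — Power factor: PF = cos(φ) = Re(Z)/|Z| = 1150/1.635e+04 = 0.07034.
Step 5 — Type: Im(Z) = -1.631e+04 ⇒ leading (phase φ = -86.0°).

PF = 0.07034 (leading, φ = -86.0°)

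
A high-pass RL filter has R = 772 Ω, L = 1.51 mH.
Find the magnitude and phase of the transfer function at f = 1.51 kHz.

Step 1 — Angular frequency: ω = 2π·1510 = 9488 rad/s.
Step 2 — Transfer function: H(jω) = jωL/(R + jωL).
Step 3 — Numerator jωL = j·14.33; denominator R + jωL = 772 + j14.33.
Step 4 — H = 0.0003443 + j0.01855.
Step 5 — Magnitude: |H| = 0.01855 (-34.6 dB); phase: φ = 88.9°.

|H| = 0.01855 (-34.6 dB), φ = 88.9°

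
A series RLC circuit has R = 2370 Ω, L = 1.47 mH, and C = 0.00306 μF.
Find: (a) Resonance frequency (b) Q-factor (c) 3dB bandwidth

Step 1 — Resonance: ω₀ = 1/√(LC) = 1/√(0.00147·3.06e-09) = 4.715e+05 rad/s.
Step 2 — f₀ = ω₀/(2π) = 7.504e+04 Hz.
Step 3 — Series Q: Q = ω₀L/R = 4.715e+05·0.00147/2370 = 0.2924.
Step 4 — Bandwidth: Δω = ω₀/Q = 1.612e+06 rad/s; BW = Δω/(2π) = 2.566e+05 Hz.

(a) f₀ = 7.504e+04 Hz  (b) Q = 0.2924  (c) BW = 2.566e+05 Hz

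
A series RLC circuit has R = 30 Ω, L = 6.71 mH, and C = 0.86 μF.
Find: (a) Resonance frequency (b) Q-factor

Step 1 — Resonance condition Im(Z)=0 gives ω₀ = 1/√(LC).
Step 2 — ω₀ = 1/√(0.00671·8.6e-07) = 1.316e+04 rad/s.
Step 3 — f₀ = ω₀/(2π) = 2095 Hz.
Step 4 — Series Q: Q = ω₀L/R = 1.316e+04·0.00671/30 = 2.944.

(a) f₀ = 2095 Hz  (b) Q = 2.944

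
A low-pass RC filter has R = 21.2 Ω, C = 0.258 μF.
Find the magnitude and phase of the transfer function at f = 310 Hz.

Step 1 — Angular frequency: ω = 2π·310 = 1948 rad/s.
Step 2 — Transfer function: H(jω) = 1/(1 + jωRC).
Step 3 — Denominator: 1 + jωRC = 1 + j·1948·21.2·2.58e-07 = 1 + j0.01065.
Step 4 — H = 0.9999 - j0.01065.
Step 5 — Magnitude: |H| = 0.9999 (-0.0 dB); phase: φ = -0.6°.

|H| = 0.9999 (-0.0 dB), φ = -0.6°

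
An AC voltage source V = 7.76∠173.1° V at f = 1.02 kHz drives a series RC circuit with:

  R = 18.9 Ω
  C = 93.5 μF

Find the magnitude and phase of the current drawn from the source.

Step 1 — Angular frequency: ω = 2π·f = 2π·1020 = 6409 rad/s.
Step 2 — Component impedances:
  R: Z = R = 18.9 Ω
  C: Z = 1/(jωC) = -j/(ω·C) = 0 - j1.669 Ω
Step 3 — Series combination: Z_total = R + C = 18.9 - j1.669 Ω = 18.97∠-5.0° Ω.
Step 4 — Source phasor: V = 7.76∠173.1° V = -7.704 + j0.9323 V.
Step 5 — Ohm's law: I = V / Z_total = (-7.704 + j0.9323) / (18.9 - j1.669) = -0.4088 + j0.01323 A.
Step 6 — Convert to polar: |I| = 0.409 A, ∠I = 178.1°.

I = 0.409∠178.1° A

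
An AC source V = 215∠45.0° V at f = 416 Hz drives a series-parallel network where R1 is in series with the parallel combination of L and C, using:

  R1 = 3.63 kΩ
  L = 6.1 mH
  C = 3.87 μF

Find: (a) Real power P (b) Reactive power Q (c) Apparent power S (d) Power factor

Step 1 — Angular frequency: ω = 2π·f = 2π·416 = 2614 rad/s.
Step 2 — Component impedances:
  R1: Z = R = 3630 Ω
  L: Z = jωL = j·2614·0.0061 = 0 + j15.94 Ω
  C: Z = 1/(jωC) = -j/(ω·C) = 0 - j98.86 Ω
Step 3 — Parallel branch: L || C = 1/(1/L + 1/C) = 0 + j19.01 Ω.
Step 4 — Series with R1: Z_total = R1 + (L || C) = 3630 + j19.01 Ω = 3630∠0.3° Ω.
Step 5 — Source phasor: V = 215∠45.0° V = 152 + j152 V.
Step 6 — Current: I = V / Z = 0.0421 + j0.04166 A = 0.05923∠44.7° A.
Step 7 — Complex power: S = V·I* = 12.73 + j0.06669 VA.
Step 8 — Real power: P = Re(S) = 12.73 W.
Step 9 — Reactive power: Q = Im(S) = 0.06669 VAR.
Step 10 — Apparent power: |S| = 12.73 VA.
Step 11 — Power factor: PF = P/|S| = 1 (lagging).

(a) P = 12.73 W  (b) Q = 0.06669 VAR  (c) S = 12.73 VA  (d) PF = 1 (lagging)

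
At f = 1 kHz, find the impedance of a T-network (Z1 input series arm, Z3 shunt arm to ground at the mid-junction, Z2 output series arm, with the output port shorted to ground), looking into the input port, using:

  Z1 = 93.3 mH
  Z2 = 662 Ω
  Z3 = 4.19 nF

Step 1 — Angular frequency: ω = 2π·f = 2π·1000 = 6283 rad/s.
Step 2 — Component impedances:
  Z1: Z = jωL = j·6283·0.0933 = 0 + j586.2 Ω
  Z2: Z = R = 662 Ω
  Z3: Z = 1/(jωC) = -j/(ω·C) = 0 - j3.798e+04 Ω
Step 3 — With the output port shorted to ground, the output series arm Z2 runs from the junction to ground; the shunt arm Z3 also runs from the junction to ground. They appear in parallel: Z3 || Z2 = 661.8 - j11.53 Ω.
Step 4 — Series with input arm Z1: Z_in = Z1 + (Z3 || Z2) = 661.8 + j574.7 Ω = 876.5∠41.0° Ω.

Z = 661.8 + j574.7 Ω = 876.5∠41.0° Ω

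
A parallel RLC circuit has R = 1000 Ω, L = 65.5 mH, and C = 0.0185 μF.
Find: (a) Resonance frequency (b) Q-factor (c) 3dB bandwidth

Step 1 — Resonance: ω₀ = 1/√(LC) = 1/√(0.0655·1.85e-08) = 2.873e+04 rad/s.
Step 2 — f₀ = ω₀/(2π) = 4572 Hz.
Step 3 — Parallel Q: Q = R/(ω₀L) = 1000/(2.873e+04·0.0655) = 0.5315.
Step 4 — Bandwidth: Δω = ω₀/Q = 5.405e+04 rad/s; BW = Δω/(2π) = 8603 Hz.

(a) f₀ = 4572 Hz  (b) Q = 0.5315  (c) BW = 8603 Hz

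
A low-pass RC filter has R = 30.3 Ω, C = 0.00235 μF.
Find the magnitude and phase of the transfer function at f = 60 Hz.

Step 1 — Angular frequency: ω = 2π·60 = 377 rad/s.
Step 2 — Transfer function: H(jω) = 1/(1 + jωRC).
Step 3 — Denominator: 1 + jωRC = 1 + j·377·30.3·2.35e-09 = 1 + j2.684e-05.
Step 4 — H = 1 - j2.684e-05.
Step 5 — Magnitude: |H| = 1 (-0.0 dB); phase: φ = -0.0°.

|H| = 1 (-0.0 dB), φ = -0.0°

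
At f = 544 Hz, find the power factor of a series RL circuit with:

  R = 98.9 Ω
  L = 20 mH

Step 1 — Angular frequency: ω = 2π·f = 2π·544 = 3418 rad/s.
Step 2 — Component impedances:
  R: Z = R = 98.9 Ω
  L: Z = jωL = j·3418·0.02 = 0 + j68.36 Ω
Step 3 — Series combination: Z_total = R + L = 98.9 + j68.36 Ω = 120.2∠34.7° Ω.
Step 4 — Power factor: PF = cos(φ) = Re(Z)/|Z| = 98.9/120.23 = 0.8226.
Step 5 — Type: Im(Z) = 68.36 ⇒ lagging (phase φ = 34.7°).

PF = 0.8226 (lagging, φ = 34.7°)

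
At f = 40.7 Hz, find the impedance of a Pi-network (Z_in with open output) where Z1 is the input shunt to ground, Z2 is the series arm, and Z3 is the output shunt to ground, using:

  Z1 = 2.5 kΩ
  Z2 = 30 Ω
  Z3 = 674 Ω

Step 1 — Angular frequency: ω = 2π·f = 2π·40.7 = 255.7 rad/s.
Step 2 — Component impedances:
  Z1: Z = R = 2500 Ω
  Z2: Z = R = 30 Ω
  Z3: Z = R = 674 Ω
Step 3 — With open output, the series arm Z2 and the output shunt Z3 appear in series to ground: Z2 + Z3 = 704 Ω.
Step 4 — Parallel with input shunt Z1: Z_in = Z1 || (Z2 + Z3) = 549.3 Ω = 549.3∠0.0° Ω.

Z = 549.3 Ω = 549.3∠0.0° Ω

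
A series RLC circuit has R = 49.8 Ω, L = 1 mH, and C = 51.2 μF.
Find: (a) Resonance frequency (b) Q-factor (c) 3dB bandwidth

Step 1 — Resonance: ω₀ = 1/√(LC) = 1/√(0.001·5.12e-05) = 4419 rad/s.
Step 2 — f₀ = ω₀/(2π) = 703.4 Hz.
Step 3 — Series Q: Q = ω₀L/R = 4419·0.001/49.8 = 0.08874.
Step 4 — Bandwidth: Δω = ω₀/Q = 4.98e+04 rad/s; BW = Δω/(2π) = 7926 Hz.

(a) f₀ = 703.4 Hz  (b) Q = 0.08874  (c) BW = 7926 Hz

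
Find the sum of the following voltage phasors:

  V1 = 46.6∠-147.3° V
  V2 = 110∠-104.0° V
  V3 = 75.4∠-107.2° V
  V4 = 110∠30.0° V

Step 1 — Convert each phasor to rectangular form:
  V1 = 46.6·(cos(-147.3°) + j·sin(-147.3°)) = -39.21 - j25.18 V
  V2 = 110·(cos(-104.0°) + j·sin(-104.0°)) = -26.61 - j106.7 V
  V3 = 75.4·(cos(-107.2°) + j·sin(-107.2°)) = -22.3 - j72.03 V
  V4 = 110·(cos(30.0°) + j·sin(30.0°)) = 95.26 + j55 V
Step 2 — Sum components: V_total = 7.141 - j148.9 V.
Step 3 — Convert to polar: |V_total| = 149.1 V, ∠V_total = -87.3°.

V_total = 149.1∠-87.3° V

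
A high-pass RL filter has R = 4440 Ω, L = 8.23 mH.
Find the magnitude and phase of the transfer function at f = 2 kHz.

Step 1 — Angular frequency: ω = 2π·2000 = 1.257e+04 rad/s.
Step 2 — Transfer function: H(jω) = jωL/(R + jωL).
Step 3 — Numerator jωL = j·103.4; denominator R + jωL = 4440 + j103.4.
Step 4 — H = 0.0005423 + j0.02328.
Step 5 — Magnitude: |H| = 0.02329 (-32.7 dB); phase: φ = 88.7°.

|H| = 0.02329 (-32.7 dB), φ = 88.7°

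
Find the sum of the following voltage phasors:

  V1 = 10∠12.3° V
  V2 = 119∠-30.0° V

Step 1 — Convert each phasor to rectangular form:
  V1 = 10·(cos(12.3°) + j·sin(12.3°)) = 9.77 + j2.13 V
  V2 = 119·(cos(-30.0°) + j·sin(-30.0°)) = 103.1 - j59.5 V
Step 2 — Sum components: V_total = 112.8 - j57.37 V.
Step 3 — Convert to polar: |V_total| = 126.6 V, ∠V_total = -27.0°.

V_total = 126.6∠-27.0° V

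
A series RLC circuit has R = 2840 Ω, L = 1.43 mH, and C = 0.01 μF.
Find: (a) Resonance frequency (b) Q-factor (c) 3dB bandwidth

Step 1 — Resonance: ω₀ = 1/√(LC) = 1/√(0.00143·1e-08) = 2.644e+05 rad/s.
Step 2 — f₀ = ω₀/(2π) = 4.209e+04 Hz.
Step 3 — Series Q: Q = ω₀L/R = 2.644e+05·0.00143/2840 = 0.1332.
Step 4 — Bandwidth: Δω = ω₀/Q = 1.986e+06 rad/s; BW = Δω/(2π) = 3.161e+05 Hz.

(a) f₀ = 4.209e+04 Hz  (b) Q = 0.1332  (c) BW = 3.161e+05 Hz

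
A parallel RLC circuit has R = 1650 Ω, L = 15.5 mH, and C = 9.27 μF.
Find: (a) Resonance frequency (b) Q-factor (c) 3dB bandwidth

Step 1 — Resonance: ω₀ = 1/√(LC) = 1/√(0.0155·9.27e-06) = 2638 rad/s.
Step 2 — f₀ = ω₀/(2π) = 419.9 Hz.
Step 3 — Parallel Q: Q = R/(ω₀L) = 1650/(2638·0.0155) = 40.35.
Step 4 — Bandwidth: Δω = ω₀/Q = 65.38 rad/s; BW = Δω/(2π) = 10.41 Hz.

(a) f₀ = 419.9 Hz  (b) Q = 40.35  (c) BW = 10.41 Hz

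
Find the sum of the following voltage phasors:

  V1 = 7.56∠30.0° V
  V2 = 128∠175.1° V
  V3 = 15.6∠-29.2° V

Step 1 — Convert each phasor to rectangular form:
  V1 = 7.56·(cos(30.0°) + j·sin(30.0°)) = 6.547 + j3.78 V
  V2 = 128·(cos(175.1°) + j·sin(175.1°)) = -127.5 + j10.93 V
  V3 = 15.6·(cos(-29.2°) + j·sin(-29.2°)) = 13.62 - j7.611 V
Step 2 — Sum components: V_total = -107.4 + j7.103 V.
Step 3 — Convert to polar: |V_total| = 107.6 V, ∠V_total = 176.2°.

V_total = 107.6∠176.2° V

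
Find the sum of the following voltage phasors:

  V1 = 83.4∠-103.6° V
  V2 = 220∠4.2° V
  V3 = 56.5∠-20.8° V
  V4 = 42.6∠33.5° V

Step 1 — Convert each phasor to rectangular form:
  V1 = 83.4·(cos(-103.6°) + j·sin(-103.6°)) = -19.61 - j81.06 V
  V2 = 220·(cos(4.2°) + j·sin(4.2°)) = 219.4 + j16.11 V
  V3 = 56.5·(cos(-20.8°) + j·sin(-20.8°)) = 52.82 - j20.06 V
  V4 = 42.6·(cos(33.5°) + j·sin(33.5°)) = 35.52 + j23.51 V
Step 2 — Sum components: V_total = 288.1 - j61.5 V.
Step 3 — Convert to polar: |V_total| = 294.6 V, ∠V_total = -12.0°.

V_total = 294.6∠-12.0° V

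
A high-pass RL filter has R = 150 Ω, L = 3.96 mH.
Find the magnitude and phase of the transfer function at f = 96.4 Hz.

Step 1 — Angular frequency: ω = 2π·96.4 = 605.7 rad/s.
Step 2 — Transfer function: H(jω) = jωL/(R + jωL).
Step 3 — Numerator jωL = j·2.399; denominator R + jωL = 150 + j2.399.
Step 4 — H = 0.0002556 + j0.01599.
Step 5 — Magnitude: |H| = 0.01599 (-35.9 dB); phase: φ = 89.1°.

|H| = 0.01599 (-35.9 dB), φ = 89.1°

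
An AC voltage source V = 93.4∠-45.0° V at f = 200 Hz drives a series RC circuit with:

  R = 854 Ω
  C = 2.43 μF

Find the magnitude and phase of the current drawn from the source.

Step 1 — Angular frequency: ω = 2π·f = 2π·200 = 1257 rad/s.
Step 2 — Component impedances:
  R: Z = R = 854 Ω
  C: Z = 1/(jωC) = -j/(ω·C) = 0 - j327.5 Ω
Step 3 — Series combination: Z_total = R + C = 854 - j327.5 Ω = 914.6∠-21.0° Ω.
Step 4 — Source phasor: V = 93.4∠-45.0° V = 66.04 - j66.04 V.
Step 5 — Ohm's law: I = V / Z_total = (66.04 - j66.04) / (854 - j327.5) = 0.09327 - j0.04157 A.
Step 6 — Convert to polar: |I| = 0.1021 A, ∠I = -24.0°.

I = 0.1021∠-24.0° A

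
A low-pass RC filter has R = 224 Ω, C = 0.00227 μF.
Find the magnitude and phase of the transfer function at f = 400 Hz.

Step 1 — Angular frequency: ω = 2π·400 = 2513 rad/s.
Step 2 — Transfer function: H(jω) = 1/(1 + jωRC).
Step 3 — Denominator: 1 + jωRC = 1 + j·2513·224·2.27e-09 = 1 + j0.001278.
Step 4 — H = 1 - j0.001278.
Step 5 — Magnitude: |H| = 1 (-0.0 dB); phase: φ = -0.1°.

|H| = 1 (-0.0 dB), φ = -0.1°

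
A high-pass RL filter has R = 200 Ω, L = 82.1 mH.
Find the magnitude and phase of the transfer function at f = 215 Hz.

Step 1 — Angular frequency: ω = 2π·215 = 1351 rad/s.
Step 2 — Transfer function: H(jω) = jωL/(R + jωL).
Step 3 — Numerator jωL = j·110.9; denominator R + jωL = 200 + j110.9.
Step 4 — H = 0.2352 + j0.4241.
Step 5 — Magnitude: |H| = 0.485 (-6.3 dB); phase: φ = 61.0°.

|H| = 0.485 (-6.3 dB), φ = 61.0°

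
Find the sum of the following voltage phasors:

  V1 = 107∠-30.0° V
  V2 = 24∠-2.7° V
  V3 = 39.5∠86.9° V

Step 1 — Convert each phasor to rectangular form:
  V1 = 107·(cos(-30.0°) + j·sin(-30.0°)) = 92.66 - j53.5 V
  V2 = 24·(cos(-2.7°) + j·sin(-2.7°)) = 23.97 - j1.131 V
  V3 = 39.5·(cos(86.9°) + j·sin(86.9°)) = 2.136 + j39.44 V
Step 2 — Sum components: V_total = 118.8 - j15.19 V.
Step 3 — Convert to polar: |V_total| = 119.7 V, ∠V_total = -7.3°.

V_total = 119.7∠-7.3° V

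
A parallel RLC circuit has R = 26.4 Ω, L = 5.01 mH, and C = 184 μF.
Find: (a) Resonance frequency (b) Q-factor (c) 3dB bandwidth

Step 1 — Resonance: ω₀ = 1/√(LC) = 1/√(0.00501·0.000184) = 1042 rad/s.
Step 2 — f₀ = ω₀/(2π) = 165.8 Hz.
Step 3 — Parallel Q: Q = R/(ω₀L) = 26.4/(1042·0.00501) = 5.059.
Step 4 — Bandwidth: Δω = ω₀/Q = 205.9 rad/s; BW = Δω/(2π) = 32.76 Hz.

(a) f₀ = 165.8 Hz  (b) Q = 5.059  (c) BW = 32.76 Hz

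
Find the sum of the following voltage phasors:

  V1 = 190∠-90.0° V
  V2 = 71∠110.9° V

Step 1 — Convert each phasor to rectangular form:
  V1 = 190·(cos(-90.0°) + j·sin(-90.0°)) = 0 - j190 V
  V2 = 71·(cos(110.9°) + j·sin(110.9°)) = -25.33 + j66.33 V
Step 2 — Sum components: V_total = -25.33 - j123.7 V.
Step 3 — Convert to polar: |V_total| = 126.2 V, ∠V_total = -101.6°.

V_total = 126.2∠-101.6° V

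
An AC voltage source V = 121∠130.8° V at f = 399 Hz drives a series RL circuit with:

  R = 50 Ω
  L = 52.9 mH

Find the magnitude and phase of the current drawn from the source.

Step 1 — Angular frequency: ω = 2π·f = 2π·399 = 2507 rad/s.
Step 2 — Component impedances:
  R: Z = R = 50 Ω
  L: Z = jωL = j·2507·0.0529 = 0 + j132.6 Ω
Step 3 — Series combination: Z_total = R + L = 50 + j132.6 Ω = 141.7∠69.3° Ω.
Step 4 — Source phasor: V = 121∠130.8° V = -79.06 + j91.6 V.
Step 5 — Ohm's law: I = V / Z_total = (-79.06 + j91.6) / (50 + j132.6) = 0.4079 + j0.75 A.
Step 6 — Convert to polar: |I| = 0.8537 A, ∠I = 61.5°.

I = 0.8537∠61.5° A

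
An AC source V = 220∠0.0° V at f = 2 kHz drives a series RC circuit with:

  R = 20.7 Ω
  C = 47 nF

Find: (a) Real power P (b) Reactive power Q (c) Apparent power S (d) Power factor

Step 1 — Angular frequency: ω = 2π·f = 2π·2000 = 1.257e+04 rad/s.
Step 2 — Component impedances:
  R: Z = R = 20.7 Ω
  C: Z = 1/(jωC) = -j/(ω·C) = 0 - j1693 Ω
Step 3 — Series combination: Z_total = R + C = 20.7 - j1693 Ω = 1693∠-89.3° Ω.
Step 4 — Source phasor: V = 220∠0.0° V = 220 V.
Step 5 — Current: I = V / Z = 0.001588 + j0.1299 A = 0.1299∠89.3° A.
Step 6 — Complex power: S = V·I* = 0.3494 - j28.58 VA.
Step 7 — Real power: P = Re(S) = 0.3494 W.
Step 8 — Reactive power: Q = Im(S) = -28.58 VAR.
Step 9 — Apparent power: |S| = 28.58 VA.
Step 10 — Power factor: PF = P/|S| = 0.01222 (leading).

(a) P = 0.3494 W  (b) Q = -28.58 VAR  (c) S = 28.58 VA  (d) PF = 0.01222 (leading)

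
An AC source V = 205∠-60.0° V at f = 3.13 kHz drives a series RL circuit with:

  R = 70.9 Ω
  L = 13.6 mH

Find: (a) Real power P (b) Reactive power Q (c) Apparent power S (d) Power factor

Step 1 — Angular frequency: ω = 2π·f = 2π·3130 = 1.967e+04 rad/s.
Step 2 — Component impedances:
  R: Z = R = 70.9 Ω
  L: Z = jωL = j·1.967e+04·0.0136 = 0 + j267.5 Ω
Step 3 — Series combination: Z_total = R + L = 70.9 + j267.5 Ω = 276.7∠75.2° Ω.
Step 4 — Source phasor: V = 205∠-60.0° V = 102.5 - j177.5 V.
Step 5 — Current: I = V / Z = -0.5253 - j0.5225 A = 0.7409∠-135.2° A.
Step 6 — Complex power: S = V·I* = 38.92 + j146.8 VA.
Step 7 — Real power: P = Re(S) = 38.92 W.
Step 8 — Reactive power: Q = Im(S) = 146.8 VAR.
Step 9 — Apparent power: |S| = 151.9 VA.
Step 10 — Power factor: PF = P/|S| = 0.2562 (lagging).

(a) P = 38.92 W  (b) Q = 146.8 VAR  (c) S = 151.9 VA  (d) PF = 0.2562 (lagging)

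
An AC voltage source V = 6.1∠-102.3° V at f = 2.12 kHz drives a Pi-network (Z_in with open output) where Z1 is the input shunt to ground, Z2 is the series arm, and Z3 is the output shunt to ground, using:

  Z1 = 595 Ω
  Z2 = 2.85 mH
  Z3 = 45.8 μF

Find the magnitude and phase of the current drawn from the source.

Step 1 — Angular frequency: ω = 2π·f = 2π·2120 = 1.332e+04 rad/s.
Step 2 — Component impedances:
  Z1: Z = R = 595 Ω
  Z2: Z = jωL = j·1.332e+04·0.00285 = 0 + j37.96 Ω
  Z3: Z = 1/(jωC) = -j/(ω·C) = 0 - j1.639 Ω
Step 3 — With open output, the series arm Z2 and the output shunt Z3 appear in series to ground: Z2 + Z3 = 0 + j36.32 Ω.
Step 4 — Parallel with input shunt Z1: Z_in = Z1 || (Z2 + Z3) = 2.209 + j36.19 Ω = 36.26∠86.5° Ω.
Step 5 — Source phasor: V = 6.1∠-102.3° V = -1.299 - j5.96 V.
Step 6 — Ohm's law: I = V / Z_total = (-1.299 - j5.96) / (2.209 + j36.19) = -0.1663 + j0.02576 A.
Step 7 — Convert to polar: |I| = 0.1682 A, ∠I = 171.2°.

I = 0.1682∠171.2° A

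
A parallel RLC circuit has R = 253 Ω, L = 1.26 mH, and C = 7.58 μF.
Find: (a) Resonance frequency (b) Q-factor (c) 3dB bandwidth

Step 1 — Resonance: ω₀ = 1/√(LC) = 1/√(0.00126·7.58e-06) = 1.023e+04 rad/s.
Step 2 — f₀ = ω₀/(2π) = 1629 Hz.
Step 3 — Parallel Q: Q = R/(ω₀L) = 253/(1.023e+04·0.00126) = 19.62.
Step 4 — Bandwidth: Δω = ω₀/Q = 521.4 rad/s; BW = Δω/(2π) = 82.99 Hz.

(a) f₀ = 1629 Hz  (b) Q = 19.62  (c) BW = 82.99 Hz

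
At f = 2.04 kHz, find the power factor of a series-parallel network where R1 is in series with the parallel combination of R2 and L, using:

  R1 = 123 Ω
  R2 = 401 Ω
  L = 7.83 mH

Step 1 — Angular frequency: ω = 2π·f = 2π·2040 = 1.282e+04 rad/s.
Step 2 — Component impedances:
  R1: Z = R = 123 Ω
  R2: Z = R = 401 Ω
  L: Z = jωL = j·1.282e+04·0.00783 = 0 + j100.4 Ω
Step 3 — Parallel branch: R2 || L = 1/(1/R2 + 1/L) = 23.64 + j94.45 Ω.
Step 4 — Series with R1: Z_total = R1 + (R2 || L) = 146.6 + j94.45 Ω = 174.4∠32.8° Ω.
Step 5 — Power factor: PF = cos(φ) = Re(Z)/|Z| = 146.64/174.42 = 0.8407.
Step 6 — Type: Im(Z) = 94.45 ⇒ lagging (phase φ = 32.8°).

PF = 0.8407 (lagging, φ = 32.8°)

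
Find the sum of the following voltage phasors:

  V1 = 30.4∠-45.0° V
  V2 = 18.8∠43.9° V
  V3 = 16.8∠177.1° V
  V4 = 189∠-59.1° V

Step 1 — Convert each phasor to rectangular form:
  V1 = 30.4·(cos(-45.0°) + j·sin(-45.0°)) = 21.5 - j21.5 V
  V2 = 18.8·(cos(43.9°) + j·sin(43.9°)) = 13.55 + j13.04 V
  V3 = 16.8·(cos(177.1°) + j·sin(177.1°)) = -16.78 + j0.85 V
  V4 = 189·(cos(-59.1°) + j·sin(-59.1°)) = 97.06 - j162.2 V
Step 2 — Sum components: V_total = 115.3 - j169.8 V.
Step 3 — Convert to polar: |V_total| = 205.2 V, ∠V_total = -55.8°.

V_total = 205.2∠-55.8° V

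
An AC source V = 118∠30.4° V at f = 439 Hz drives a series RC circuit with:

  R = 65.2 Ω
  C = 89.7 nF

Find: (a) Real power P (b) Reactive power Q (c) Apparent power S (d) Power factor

Step 1 — Angular frequency: ω = 2π·f = 2π·439 = 2758 rad/s.
Step 2 — Component impedances:
  R: Z = R = 65.2 Ω
  C: Z = 1/(jωC) = -j/(ω·C) = 0 - j4042 Ω
Step 3 — Series combination: Z_total = R + C = 65.2 - j4042 Ω = 4042∠-89.1° Ω.
Step 4 — Source phasor: V = 118∠30.4° V = 101.8 + j59.71 V.
Step 5 — Current: I = V / Z = -0.01436 + j0.02541 A = 0.02919∠119.5° A.
Step 6 — Complex power: S = V·I* = 0.05556 - j3.444 VA.
Step 7 — Real power: P = Re(S) = 0.05556 W.
Step 8 — Reactive power: Q = Im(S) = -3.444 VAR.
Step 9 — Apparent power: |S| = 3.445 VA.
Step 10 — Power factor: PF = P/|S| = 0.01613 (leading).

(a) P = 0.05556 W  (b) Q = -3.444 VAR  (c) S = 3.445 VA  (d) PF = 0.01613 (leading)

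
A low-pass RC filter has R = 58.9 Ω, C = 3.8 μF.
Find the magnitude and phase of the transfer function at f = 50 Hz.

Step 1 — Angular frequency: ω = 2π·50 = 314.2 rad/s.
Step 2 — Transfer function: H(jω) = 1/(1 + jωRC).
Step 3 — Denominator: 1 + jωRC = 1 + j·314.2·58.9·3.8e-06 = 1 + j0.07032.
Step 4 — H = 0.9951 - j0.06997.
Step 5 — Magnitude: |H| = 0.9975 (-0.0 dB); phase: φ = -4.0°.

|H| = 0.9975 (-0.0 dB), φ = -4.0°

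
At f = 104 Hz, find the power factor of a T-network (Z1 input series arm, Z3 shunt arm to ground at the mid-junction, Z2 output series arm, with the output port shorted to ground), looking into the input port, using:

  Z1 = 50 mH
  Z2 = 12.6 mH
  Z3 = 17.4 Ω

Step 1 — Angular frequency: ω = 2π·f = 2π·104 = 653.5 rad/s.
Step 2 — Component impedances:
  Z1: Z = jωL = j·653.5·0.05 = 0 + j32.67 Ω
  Z2: Z = jωL = j·653.5·0.0126 = 0 + j8.233 Ω
  Z3: Z = R = 17.4 Ω
Step 3 — With the output port shorted to ground, the output series arm Z2 runs from the junction to ground; the shunt arm Z3 also runs from the junction to ground. They appear in parallel: Z3 || Z2 = 3.183 + j6.727 Ω.
Step 4 — Series with input arm Z1: Z_in = Z1 + (Z3 || Z2) = 3.183 + j39.4 Ω = 39.53∠85.4° Ω.
Step 5 — Power factor: PF = cos(φ) = Re(Z)/|Z| = 3.1832/39.528 = 0.08053.
Step 6 — Type: Im(Z) = 39.4 ⇒ lagging (phase φ = 85.4°).

PF = 0.08053 (lagging, φ = 85.4°)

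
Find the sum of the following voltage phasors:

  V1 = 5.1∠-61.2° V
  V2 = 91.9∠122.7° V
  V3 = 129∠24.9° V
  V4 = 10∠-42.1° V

Step 1 — Convert each phasor to rectangular form:
  V1 = 5.1·(cos(-61.2°) + j·sin(-61.2°)) = 2.457 - j4.469 V
  V2 = 91.9·(cos(122.7°) + j·sin(122.7°)) = -49.65 + j77.33 V
  V3 = 129·(cos(24.9°) + j·sin(24.9°)) = 117 + j54.31 V
  V4 = 10·(cos(-42.1°) + j·sin(-42.1°)) = 7.42 - j6.704 V
Step 2 — Sum components: V_total = 77.24 + j120.5 V.
Step 3 — Convert to polar: |V_total| = 143.1 V, ∠V_total = 57.3°.

V_total = 143.1∠57.3° V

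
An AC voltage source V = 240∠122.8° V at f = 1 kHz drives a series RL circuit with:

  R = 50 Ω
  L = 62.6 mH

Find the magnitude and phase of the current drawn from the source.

Step 1 — Angular frequency: ω = 2π·f = 2π·1000 = 6283 rad/s.
Step 2 — Component impedances:
  R: Z = R = 50 Ω
  L: Z = jωL = j·6283·0.0626 = 0 + j393.3 Ω
Step 3 — Series combination: Z_total = R + L = 50 + j393.3 Ω = 396.5∠82.8° Ω.
Step 4 — Source phasor: V = 240∠122.8° V = -130 + j201.7 V.
Step 5 — Ohm's law: I = V / Z_total = (-130 + j201.7) / (50 + j393.3) = 0.4634 + j0.3894 A.
Step 6 — Convert to polar: |I| = 0.6053 A, ∠I = 40.0°.

I = 0.6053∠40.0° A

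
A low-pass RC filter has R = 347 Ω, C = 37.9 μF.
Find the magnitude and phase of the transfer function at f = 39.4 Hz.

Step 1 — Angular frequency: ω = 2π·39.4 = 247.6 rad/s.
Step 2 — Transfer function: H(jω) = 1/(1 + jωRC).
Step 3 — Denominator: 1 + jωRC = 1 + j·247.6·347·3.79e-05 = 1 + j3.256.
Step 4 — H = 0.08621 - j0.2807.
Step 5 — Magnitude: |H| = 0.2936 (-10.6 dB); phase: φ = -72.9°.

|H| = 0.2936 (-10.6 dB), φ = -72.9°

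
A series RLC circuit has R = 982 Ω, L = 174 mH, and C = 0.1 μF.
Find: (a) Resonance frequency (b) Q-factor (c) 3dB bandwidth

Step 1 — Resonance: ω₀ = 1/√(LC) = 1/√(0.174·1e-07) = 7581 rad/s.
Step 2 — f₀ = ω₀/(2π) = 1207 Hz.
Step 3 — Series Q: Q = ω₀L/R = 7581·0.174/982 = 1.343.
Step 4 — Bandwidth: Δω = ω₀/Q = 5644 rad/s; BW = Δω/(2π) = 898.2 Hz.

(a) f₀ = 1207 Hz  (b) Q = 1.343  (c) BW = 898.2 Hz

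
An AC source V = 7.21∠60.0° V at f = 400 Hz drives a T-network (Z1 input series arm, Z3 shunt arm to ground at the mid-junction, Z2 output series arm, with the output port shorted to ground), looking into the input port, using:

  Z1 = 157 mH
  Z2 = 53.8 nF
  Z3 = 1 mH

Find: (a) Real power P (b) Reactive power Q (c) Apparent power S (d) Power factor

Step 1 — Angular frequency: ω = 2π·f = 2π·400 = 2513 rad/s.
Step 2 — Component impedances:
  Z1: Z = jωL = j·2513·0.157 = 0 + j394.6 Ω
  Z2: Z = 1/(jωC) = -j/(ω·C) = 0 - j7396 Ω
  Z3: Z = jωL = j·2513·0.001 = 0 + j2.513 Ω
Step 3 — With the output port shorted to ground, the output series arm Z2 runs from the junction to ground; the shunt arm Z3 also runs from the junction to ground. They appear in parallel: Z3 || Z2 = 0 + j2.514 Ω.
Step 4 — Series with input arm Z1: Z_in = Z1 + (Z3 || Z2) = 0 + j397.1 Ω = 397.1∠90.0° Ω.
Step 5 — Source phasor: V = 7.21∠60.0° V = 3.605 + j6.244 V.
Step 6 — Current: I = V / Z = 0.01572 - j0.009078 A = 0.01816∠-30.0° A.
Step 7 — Complex power: S = V·I* = 0 + j0.1309 VA.
Step 8 — Real power: P = Re(S) = 0 W.
Step 9 — Reactive power: Q = Im(S) = 0.1309 VAR.
Step 10 — Apparent power: |S| = 0.1309 VA.
Step 11 — Power factor: PF = P/|S| = 0 (lagging).

(a) P = 0 W  (b) Q = 0.1309 VAR  (c) S = 0.1309 VA  (d) PF = 0 (lagging)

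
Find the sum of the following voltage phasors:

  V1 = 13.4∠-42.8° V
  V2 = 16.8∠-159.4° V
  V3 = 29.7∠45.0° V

Step 1 — Convert each phasor to rectangular form:
  V1 = 13.4·(cos(-42.8°) + j·sin(-42.8°)) = 9.832 - j9.105 V
  V2 = 16.8·(cos(-159.4°) + j·sin(-159.4°)) = -15.73 - j5.911 V
  V3 = 29.7·(cos(45.0°) + j·sin(45.0°)) = 21 + j21 V
Step 2 — Sum components: V_total = 15.11 + j5.986 V.
Step 3 — Convert to polar: |V_total| = 16.25 V, ∠V_total = 21.6°.

V_total = 16.25∠21.6° V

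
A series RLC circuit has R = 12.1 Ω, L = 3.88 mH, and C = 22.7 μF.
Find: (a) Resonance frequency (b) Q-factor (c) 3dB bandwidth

Step 1 — Resonance: ω₀ = 1/√(LC) = 1/√(0.00388·2.27e-05) = 3370 rad/s.
Step 2 — f₀ = ω₀/(2π) = 536.3 Hz.
Step 3 — Series Q: Q = ω₀L/R = 3370·0.00388/12.1 = 1.08.
Step 4 — Bandwidth: Δω = ω₀/Q = 3119 rad/s; BW = Δω/(2π) = 496.3 Hz.

(a) f₀ = 536.3 Hz  (b) Q = 1.08  (c) BW = 496.3 Hz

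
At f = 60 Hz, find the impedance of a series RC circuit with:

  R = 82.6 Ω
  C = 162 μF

Step 1 — Angular frequency: ω = 2π·f = 2π·60 = 377 rad/s.
Step 2 — Component impedances:
  R: Z = R = 82.6 Ω
  C: Z = 1/(jωC) = -j/(ω·C) = 0 - j16.37 Ω
Step 3 — Series combination: Z_total = R + C = 82.6 - j16.37 Ω = 84.21∠-11.2° Ω.

Z = 82.6 - j16.37 Ω = 84.21∠-11.2° Ω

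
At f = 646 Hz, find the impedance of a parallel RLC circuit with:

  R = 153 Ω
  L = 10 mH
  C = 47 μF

Step 1 — Angular frequency: ω = 2π·f = 2π·646 = 4059 rad/s.
Step 2 — Component impedances:
  R: Z = R = 153 Ω
  L: Z = jωL = j·4059·0.01 = 0 + j40.59 Ω
  C: Z = 1/(jωC) = -j/(ω·C) = 0 - j5.242 Ω
Step 3 — Parallel combination: 1/Z_total = 1/R + 1/L + 1/C; Z_total = 0.2364 - j6.01 Ω = 6.015∠-87.7° Ω.

Z = 0.2364 - j6.01 Ω = 6.015∠-87.7° Ω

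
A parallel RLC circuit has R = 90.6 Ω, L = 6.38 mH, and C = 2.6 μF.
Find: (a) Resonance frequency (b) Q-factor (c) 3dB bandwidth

Step 1 — Resonance: ω₀ = 1/√(LC) = 1/√(0.00638·2.6e-06) = 7764 rad/s.
Step 2 — f₀ = ω₀/(2π) = 1236 Hz.
Step 3 — Parallel Q: Q = R/(ω₀L) = 90.6/(7764·0.00638) = 1.829.
Step 4 — Bandwidth: Δω = ω₀/Q = 4245 rad/s; BW = Δω/(2π) = 675.6 Hz.

(a) f₀ = 1236 Hz  (b) Q = 1.829  (c) BW = 675.6 Hz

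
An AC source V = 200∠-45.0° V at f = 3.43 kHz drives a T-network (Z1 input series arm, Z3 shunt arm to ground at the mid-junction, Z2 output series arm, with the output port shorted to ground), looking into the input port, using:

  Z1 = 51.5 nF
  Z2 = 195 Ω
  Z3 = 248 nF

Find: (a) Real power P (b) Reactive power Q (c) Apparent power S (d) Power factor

Step 1 — Angular frequency: ω = 2π·f = 2π·3430 = 2.155e+04 rad/s.
Step 2 — Component impedances:
  Z1: Z = 1/(jωC) = -j/(ω·C) = 0 - j901 Ω
  Z2: Z = R = 195 Ω
  Z3: Z = 1/(jωC) = -j/(ω·C) = 0 - j187.1 Ω
Step 3 — With the output port shorted to ground, the output series arm Z2 runs from the junction to ground; the shunt arm Z3 also runs from the junction to ground. They appear in parallel: Z3 || Z2 = 93.47 - j97.42 Ω.
Step 4 — Series with input arm Z1: Z_in = Z1 + (Z3 || Z2) = 93.47 - j998.4 Ω = 1003∠-84.7° Ω.
Step 5 — Source phasor: V = 200∠-45.0° V = 141.4 - j141.4 V.
Step 6 — Current: I = V / Z = 0.1536 + j0.1273 A = 0.1994∠39.7° A.
Step 7 — Complex power: S = V·I* = 3.718 - j39.72 VA.
Step 8 — Real power: P = Re(S) = 3.718 W.
Step 9 — Reactive power: Q = Im(S) = -39.72 VAR.
Step 10 — Apparent power: |S| = 39.89 VA.
Step 11 — Power factor: PF = P/|S| = 0.09321 (leading).

(a) P = 3.718 W  (b) Q = -39.72 VAR  (c) S = 39.89 VA  (d) PF = 0.09321 (leading)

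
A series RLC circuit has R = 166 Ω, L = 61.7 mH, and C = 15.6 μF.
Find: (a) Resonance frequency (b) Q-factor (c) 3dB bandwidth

Step 1 — Resonance: ω₀ = 1/√(LC) = 1/√(0.0617·1.56e-05) = 1019 rad/s.
Step 2 — f₀ = ω₀/(2π) = 162.2 Hz.
Step 3 — Series Q: Q = ω₀L/R = 1019·0.0617/166 = 0.3789.
Step 4 — Bandwidth: Δω = ω₀/Q = 2690 rad/s; BW = Δω/(2π) = 428.2 Hz.

(a) f₀ = 162.2 Hz  (b) Q = 0.3789  (c) BW = 428.2 Hz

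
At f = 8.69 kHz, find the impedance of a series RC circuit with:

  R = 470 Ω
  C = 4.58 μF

Step 1 — Angular frequency: ω = 2π·f = 2π·8690 = 5.46e+04 rad/s.
Step 2 — Component impedances:
  R: Z = R = 470 Ω
  C: Z = 1/(jωC) = -j/(ω·C) = 0 - j3.999 Ω
Step 3 — Series combination: Z_total = R + C = 470 - j3.999 Ω = 470∠-0.5° Ω.

Z = 470 - j3.999 Ω = 470∠-0.5° Ω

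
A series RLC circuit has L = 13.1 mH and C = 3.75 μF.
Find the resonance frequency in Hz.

Step 1 — Resonance condition Im(Z)=0 gives ω₀ = 1/√(LC).
Step 2 — ω₀ = 1/√(0.0131·3.75e-06) = 4512 rad/s.
Step 3 — f₀ = ω₀/(2π) = 718.1 Hz.

f₀ = 718.1 Hz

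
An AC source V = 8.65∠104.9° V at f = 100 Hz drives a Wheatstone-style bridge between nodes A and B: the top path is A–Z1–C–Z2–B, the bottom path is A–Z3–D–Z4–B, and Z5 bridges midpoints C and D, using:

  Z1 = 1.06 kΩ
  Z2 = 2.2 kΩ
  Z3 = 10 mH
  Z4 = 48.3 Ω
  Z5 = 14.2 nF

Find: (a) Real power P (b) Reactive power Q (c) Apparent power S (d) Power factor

Step 1 — Angular frequency: ω = 2π·f = 2π·100 = 628.3 rad/s.
Step 2 — Component impedances:
  Z1: Z = R = 1060 Ω
  Z2: Z = R = 2200 Ω
  Z3: Z = jωL = j·628.3·0.01 = 0 + j6.283 Ω
  Z4: Z = R = 48.3 Ω
  Z5: Z = 1/(jωC) = -j/(ω·C) = 0 - j1.121e+05 Ω
Step 3 — Bridge requires nodal analysis (the Z5 bridge couples midpoints C and D, so the two paths cannot be reduced to a simple series/parallel combination). Setting node B to ground and injecting 1 A at node A, the 3-node admittance system at A, C, D solves to V_A = Z_AB = 47.61 + j6.099 Ω = 47.99∠7.3° Ω.
Step 4 — Source phasor: V = 8.65∠104.9° V = -2.224 + j8.359 V.
Step 5 — Current: I = V / Z = -0.02383 + j0.1786 A = 0.1802∠97.6° A.
Step 6 — Complex power: S = V·I* = 1.546 + j0.1981 VA.
Step 7 — Real power: P = Re(S) = 1.546 W.
Step 8 — Reactive power: Q = Im(S) = 0.1981 VAR.
Step 9 — Apparent power: |S| = 1.559 VA.
Step 10 — Power factor: PF = P/|S| = 0.9919 (lagging).

(a) P = 1.546 W  (b) Q = 0.1981 VAR  (c) S = 1.559 VA  (d) PF = 0.9919 (lagging)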